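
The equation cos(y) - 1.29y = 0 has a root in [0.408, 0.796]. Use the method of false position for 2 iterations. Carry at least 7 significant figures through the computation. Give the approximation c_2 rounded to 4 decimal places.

0.6272

f(0.408000) = 0.391596, f(0.796000) = -0.327269
step 1: c = 0.619360, f(c) = 0.015276 > 0 → new bracket [0.619360, 0.796000]
step 2: c = 0.627237, f(c) = 0.000516 > 0 → new bracket [0.627237, 0.796000]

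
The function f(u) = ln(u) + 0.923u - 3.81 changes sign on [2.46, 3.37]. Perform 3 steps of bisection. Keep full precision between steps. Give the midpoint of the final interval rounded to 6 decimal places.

2.971875

f(2.460000) = -0.639259, f(3.370000) = 0.515423 (opposite signs)
step 1: m = 2.915000, f(m) = -0.049585 < 0 → root in [2.915000, 3.370000]
step 2: m = 3.142500, f(m) = 0.235546 > 0 → root in [2.915000, 3.142500]
step 3: m = 3.028750, f(m) = 0.093686 > 0 → root in [2.915000, 3.028750]
Midpoint of [2.915000, 3.028750] = 2.971875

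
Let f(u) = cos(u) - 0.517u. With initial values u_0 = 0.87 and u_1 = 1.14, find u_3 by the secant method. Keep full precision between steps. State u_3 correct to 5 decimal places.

f(u_0) = 0.195037, f(u_1) = -0.171785
u_2 = 1.140000 - (-0.171785)·(1.140000 - 0.870000)/(-0.171785 - (0.195037)) = 1.013557; f(u_2) = 0.004836
u_3 = 1.013557 - (0.004836)·(1.013557 - 1.140000)/(0.004836 - (-0.171785)) = 1.017019; f(u_3) = 0.000105

1.01702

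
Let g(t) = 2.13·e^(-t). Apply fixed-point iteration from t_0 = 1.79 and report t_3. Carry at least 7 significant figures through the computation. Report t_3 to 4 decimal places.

0.4788

t_1 = g(1.790000) = 0.355625
t_2 = g(0.355625) = 1.492566
t_3 = g(1.492566) = 0.478814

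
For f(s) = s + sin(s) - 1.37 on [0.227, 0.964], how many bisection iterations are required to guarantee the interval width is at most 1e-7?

23

Initial width b − a = 0.964 − 0.227 = 0.737000.
After n steps the width is (b−a)/2^n; need (b−a)/2^n ≤ 1e-7.
So n ≥ log₂(0.737000/1e-7) = log₂(7370000.0000) ≈ 22.8132.
Hence n = 23.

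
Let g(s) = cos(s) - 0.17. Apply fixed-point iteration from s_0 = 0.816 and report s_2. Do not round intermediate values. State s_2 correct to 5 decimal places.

s_1 = g(0.816000) = 0.515140
s_2 = g(0.515140) = 0.700224

0.70022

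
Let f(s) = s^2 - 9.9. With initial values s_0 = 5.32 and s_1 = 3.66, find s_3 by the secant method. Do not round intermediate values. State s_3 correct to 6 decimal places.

f(s_0) = 18.402400, f(s_1) = 3.495600
s_2 = 3.660000 - (3.495600)·(3.660000 - 5.320000)/(3.495600 - (18.402400)) = 3.270735; f(s_2) = 0.797707
s_3 = 3.270735 - (0.797707)·(3.270735 - 3.660000)/(0.797707 - (3.495600)) = 3.155638; f(s_3) = 0.058051

3.155638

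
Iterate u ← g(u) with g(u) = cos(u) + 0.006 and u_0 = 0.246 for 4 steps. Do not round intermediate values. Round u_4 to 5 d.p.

u_1 = g(0.246000) = 0.975894
u_2 = g(0.975894) = 0.566428
u_3 = g(0.566428) = 0.849823
u_4 = g(0.849823) = 0.666116

0.66612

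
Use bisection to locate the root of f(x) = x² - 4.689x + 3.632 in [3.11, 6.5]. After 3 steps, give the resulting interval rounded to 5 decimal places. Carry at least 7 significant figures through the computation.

[3.53375, 3.95750]

f(3.110000) = -1.278690, f(6.500000) = 15.403500 (opposite signs)
step 1: m = 4.805000, f(m) = 4.189380 > 0 → root in [3.110000, 4.805000]
step 2: m = 3.957500, f(m) = 0.737089 > 0 → root in [3.110000, 3.957500]
step 3: m = 3.533750, f(m) = -0.450365 < 0 → root in [3.533750, 3.957500]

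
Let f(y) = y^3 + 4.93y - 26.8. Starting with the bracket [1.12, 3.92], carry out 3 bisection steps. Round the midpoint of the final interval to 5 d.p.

2.34500

f(1.120000) = -19.873472, f(3.920000) = 52.761888 (opposite signs)
step 1: m = 2.520000, f(m) = 1.626608 > 0 → root in [1.120000, 2.520000]
step 2: m = 1.820000, f(m) = -11.798832 < 0 → root in [1.820000, 2.520000]
step 3: m = 2.170000, f(m) = -5.883587 < 0 → root in [2.170000, 2.520000]
Midpoint of [2.170000, 2.520000] = 2.345000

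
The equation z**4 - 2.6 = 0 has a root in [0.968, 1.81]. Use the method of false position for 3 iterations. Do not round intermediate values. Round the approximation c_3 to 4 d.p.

f(0.968000) = -1.721986, f(1.810000) = 8.132831
step 1: c = 1.115127, f(c) = -1.053686 < 0 → new bracket [1.115127, 1.810000]
step 2: c = 1.194829, f(c) = -0.561914 < 0 → new bracket [1.194829, 1.810000]
step 3: c = 1.234585, f(c) = -0.276812 < 0 → new bracket [1.234585, 1.810000]

1.2346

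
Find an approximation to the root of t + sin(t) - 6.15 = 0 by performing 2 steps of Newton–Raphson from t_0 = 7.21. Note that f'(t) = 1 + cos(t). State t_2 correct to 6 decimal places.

6.217850

t_0 = 7.210000: f = 1.859712, f' = 1.600384 → t_1 = 7.210000 - (1.859712)/(1.600384) = 6.047959
t_1 = 6.047959: f = -0.335103, f' = 1.972462 → t_2 = 6.047959 - (-0.335103)/(1.972462) = 6.217850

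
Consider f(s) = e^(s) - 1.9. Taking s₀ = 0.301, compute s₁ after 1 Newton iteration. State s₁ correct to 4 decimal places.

f'(s) = e^(s)
s_0 = 0.301000: f = -0.548791, f' = 1.351209 → s_1 = 0.301000 - (-0.548791)/(1.351209) = 0.707148

0.7071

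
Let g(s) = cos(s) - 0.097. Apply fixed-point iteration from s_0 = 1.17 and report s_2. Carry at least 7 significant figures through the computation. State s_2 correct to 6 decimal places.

0.860338

s_1 = g(1.170000) = 0.293152
s_2 = g(0.293152) = 0.860338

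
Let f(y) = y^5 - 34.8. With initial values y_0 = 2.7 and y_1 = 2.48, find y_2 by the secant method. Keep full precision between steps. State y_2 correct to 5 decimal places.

2.21866

f(y_0) = 108.689070, f(y_1) = 59.012002
y_2 = 2.480000 - (59.012002)·(2.480000 - 2.700000)/(59.012002 - (108.689070)) = 2.218659; f(y_2) = 18.959234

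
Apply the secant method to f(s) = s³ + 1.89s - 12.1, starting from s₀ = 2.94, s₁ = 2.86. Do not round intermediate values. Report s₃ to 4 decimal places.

2.0842

Secant update: s_(k+1) = s_k − f(s_k)·(s_k − s_(k-1))/(f(s_k) − f(s_(k-1))).
f(s_0) = 18.868784, f(s_1) = 16.699056
s_2 = 2.860000 - (16.699056)·(2.860000 - 2.940000)/(16.699056 - (18.868784)) = 2.244289; f(s_2) = 3.445823
s_3 = 2.244289 - (3.445823)·(2.244289 - 2.860000)/(3.445823 - (16.699056)) = 2.084206; f(s_3) = 0.892755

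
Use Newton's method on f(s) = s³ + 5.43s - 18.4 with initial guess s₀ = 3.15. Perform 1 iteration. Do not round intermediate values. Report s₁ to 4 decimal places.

f'(s) = 3s² + 5.43
s_0 = 3.150000: f = 29.960375, f' = 35.197500 → s_1 = 3.150000 - (29.960375)/(35.197500) = 2.298793

2.2988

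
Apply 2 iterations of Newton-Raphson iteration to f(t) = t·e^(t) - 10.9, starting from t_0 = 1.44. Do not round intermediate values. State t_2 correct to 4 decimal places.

1.8081

Newton update: t ← t − f(t)/f'(t).
f'(t) = (t + 1)·e^(t)
t_0 = 1.440000: f = -4.822198, f' = 10.298498 → t_1 = 1.440000 - (-4.822198)/(10.298498) = 1.908243
t_1 = 1.908243: f = 1.963910, f' = 19.605143 → t_2 = 1.908243 - (1.963910)/(19.605143) = 1.808070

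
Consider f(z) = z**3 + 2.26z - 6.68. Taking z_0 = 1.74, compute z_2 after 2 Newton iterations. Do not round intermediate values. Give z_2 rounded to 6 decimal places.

Newton update: z ← z − f(z)/f'(z).
f'(z) = 3z**2 + 2.26
z_0 = 1.740000: f = 2.520424, f' = 11.342800 → z_1 = 1.740000 - (2.520424)/(11.342800) = 1.517795
z_1 = 1.517795: f = 0.246766, f' = 9.171107 → z_2 = 1.517795 - (0.246766)/(9.171107) = 1.490888

1.490888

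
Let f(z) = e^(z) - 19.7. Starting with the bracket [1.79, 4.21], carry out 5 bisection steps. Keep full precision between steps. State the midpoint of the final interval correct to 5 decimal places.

2.96219

f(1.790000) = -13.710548, f(4.210000) = 47.656540 (opposite signs)
step 1: m = 3.000000, f(m) = 0.385537 > 0 → root in [1.790000, 3.000000]
step 2: m = 2.395000, f(m) = -8.731802 < 0 → root in [2.395000, 3.000000]
step 3: m = 2.697500, f(m) = -4.857421 < 0 → root in [2.697500, 3.000000]
step 4: m = 2.848750, f(m) = -2.433814 < 0 → root in [2.848750, 3.000000]
step 5: m = 2.924375, f(m) = -1.077417 < 0 → root in [2.924375, 3.000000]
Midpoint of [2.924375, 3.000000] = 2.962187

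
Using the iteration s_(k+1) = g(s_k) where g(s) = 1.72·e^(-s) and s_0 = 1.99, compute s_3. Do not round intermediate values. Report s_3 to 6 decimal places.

s_1 = g(1.990000) = 0.235116
s_2 = g(0.235116) = 1.359624
s_3 = g(1.359624) = 0.441623

0.441623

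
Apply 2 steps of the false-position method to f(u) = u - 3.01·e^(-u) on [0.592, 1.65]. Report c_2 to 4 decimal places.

f(0.592000) = -1.073191, f(1.650000) = 1.071930
step 1: c = 1.121311, f(c) = 0.140496 > 0 → new bracket [0.592000, 1.121311]
step 2: c = 1.060038, f(c) = 0.017246 > 0 → new bracket [0.592000, 1.060038]

1.0600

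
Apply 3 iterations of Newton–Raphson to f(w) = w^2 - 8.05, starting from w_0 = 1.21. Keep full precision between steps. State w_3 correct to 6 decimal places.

f'(w) = 2w
w_0 = 1.210000: f = -6.585900, f' = 2.420000 → w_1 = 1.210000 - (-6.585900)/(2.420000) = 3.931446
w_1 = 3.931446: f = 7.406270, f' = 7.862893 → w_2 = 3.931446 - (7.406270)/(7.862893) = 2.989519
w_2 = 2.989519: f = 0.887226, f' = 5.979039 → w_3 = 2.989519 - (0.887226)/(5.979039) = 2.841130

2.841130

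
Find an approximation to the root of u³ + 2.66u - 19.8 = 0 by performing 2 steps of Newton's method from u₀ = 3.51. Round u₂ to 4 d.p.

f'(u) = 3u² + 2.66
u_0 = 3.510000: f = 32.780151, f' = 39.620300 → u_1 = 3.510000 - (32.780151)/(39.620300) = 2.682643
u_1 = 2.682643: f = 6.641657, f' = 24.249713 → u_2 = 2.682643 - (6.641657)/(24.249713) = 2.408757

2.4088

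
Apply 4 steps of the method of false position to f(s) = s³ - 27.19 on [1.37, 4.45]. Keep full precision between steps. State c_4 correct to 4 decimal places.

2.9660

f(1.370000) = -24.618647, f(4.450000) = 60.931125
step 1: c = 2.256331, f(c) = -15.702949 < 0 → new bracket [2.256331, 4.450000]
step 2: c = 2.705832, f(c) = -7.379181 < 0 → new bracket [2.705832, 4.450000]
step 3: c = 2.894245, f(c) = -2.945920 < 0 → new bracket [2.894245, 4.450000]
step 4: c = 2.965994, f(c) = -1.097796 < 0 → new bracket [2.965994, 4.450000]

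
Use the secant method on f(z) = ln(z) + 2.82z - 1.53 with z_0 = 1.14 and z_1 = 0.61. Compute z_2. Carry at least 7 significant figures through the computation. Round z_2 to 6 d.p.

0.686027

f(z_0) = 1.815828, f(z_1) = -0.304096
z_2 = 0.610000 - (-0.304096)·(0.610000 - 1.140000)/(-0.304096 - (1.815828)) = 0.686027; f(z_2) = 0.027757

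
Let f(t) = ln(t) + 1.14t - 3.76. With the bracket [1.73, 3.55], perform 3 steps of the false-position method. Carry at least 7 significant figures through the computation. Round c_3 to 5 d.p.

2.49601

f(1.730000) = -1.239679, f(3.550000) = 1.553948
step 1: c = 2.537630, f(c) = 0.064128 > 0 → new bracket [1.730000, 2.537630]
step 2: c = 2.497906, f(c) = 0.003066 > 0 → new bracket [1.730000, 2.497906]
step 3: c = 2.496012, f(c) = 0.000148 > 0 → new bracket [1.730000, 2.496012]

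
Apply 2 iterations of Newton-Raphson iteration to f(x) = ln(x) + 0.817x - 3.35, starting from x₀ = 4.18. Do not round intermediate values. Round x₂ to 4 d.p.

Newton update: x ← x − f(x)/f'(x).
f'(x) = 1/x + 0.817
x_0 = 4.180000: f = 1.495371, f' = 1.056234 → x_1 = 4.180000 - (1.495371)/(1.056234) = 2.764243
x_1 = 2.764243: f = -0.074847, f' = 1.178763 → x_2 = 2.764243 - (-0.074847)/(1.178763) = 2.827739

2.8277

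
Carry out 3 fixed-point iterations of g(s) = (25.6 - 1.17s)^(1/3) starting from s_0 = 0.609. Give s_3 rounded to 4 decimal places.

2.8152

s_1 = g(0.609000) = 2.919624
s_2 = g(2.919624) = 2.809831
s_3 = g(2.809831) = 2.815244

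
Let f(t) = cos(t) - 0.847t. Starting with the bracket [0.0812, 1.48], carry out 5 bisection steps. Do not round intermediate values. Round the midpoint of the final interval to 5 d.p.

0.80246

f(0.081200) = 0.927929, f(1.480000) = -1.162888 (opposite signs)
step 1: m = 0.780600, f(m) = 0.049323 > 0 → root in [0.780600, 1.480000]
step 2: m = 1.130300, f(m) = -0.530976 < 0 → root in [0.780600, 1.130300]
step 3: m = 0.955450, f(m) = -0.232025 < 0 → root in [0.780600, 0.955450]
step 4: m = 0.868025, f(m) = -0.088882 < 0 → root in [0.780600, 0.868025]
step 5: m = 0.824313, f(m) = -0.019131 < 0 → root in [0.780600, 0.824313]
Midpoint of [0.780600, 0.824313] = 0.802456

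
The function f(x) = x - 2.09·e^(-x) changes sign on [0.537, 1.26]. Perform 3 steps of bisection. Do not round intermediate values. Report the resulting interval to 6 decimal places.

f(0.537000) = -0.684603, f(1.260000) = 0.667163 (opposite signs)
step 1: m = 0.898500, f(m) = 0.047494 > 0 → root in [0.537000, 0.898500]
step 2: m = 0.717750, f(m) = -0.301854 < 0 → root in [0.717750, 0.898500]
step 3: m = 0.808125, f(m) = -0.123373 < 0 → root in [0.808125, 0.898500]

[0.808125, 0.898500]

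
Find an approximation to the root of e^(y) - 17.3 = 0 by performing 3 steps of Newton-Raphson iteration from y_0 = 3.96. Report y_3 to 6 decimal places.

f'(y) = e^(y)
y_0 = 3.960000: f = 35.157326, f' = 52.457326 → y_1 = 3.960000 - (35.157326)/(52.457326) = 3.289792
y_1 = 3.289792: f = 9.537278, f' = 26.837278 → y_2 = 3.289792 - (9.537278)/(26.837278) = 2.934418
y_2 = 2.934418: f = 1.510545, f' = 18.810545 → y_3 = 2.934418 - (1.510545)/(18.810545) = 2.854115

2.854115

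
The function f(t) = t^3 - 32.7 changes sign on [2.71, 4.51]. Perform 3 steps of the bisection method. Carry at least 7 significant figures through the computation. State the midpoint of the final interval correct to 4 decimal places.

f(2.710000) = -12.797489, f(4.510000) = 59.033851 (opposite signs)
step 1: m = 3.610000, f(m) = 14.345881 > 0 → root in [2.710000, 3.610000]
step 2: m = 3.160000, f(m) = -1.145504 < 0 → root in [3.160000, 3.610000]
step 3: m = 3.385000, f(m) = 6.086092 > 0 → root in [3.160000, 3.385000]
Midpoint of [3.160000, 3.385000] = 3.272500

3.2725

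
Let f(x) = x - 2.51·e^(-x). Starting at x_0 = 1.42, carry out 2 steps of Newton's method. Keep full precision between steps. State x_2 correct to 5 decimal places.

0.96000

f'(x) = 1 + 2.51·e^(-x)
x_0 = 1.420000: f = 0.813298, f' = 1.606702 → x_1 = 1.420000 - (0.813298)/(1.606702) = 0.913809
x_1 = 0.913809: f = -0.092685, f' = 2.006495 → x_2 = 0.913809 - (-0.092685)/(2.006495) = 0.960002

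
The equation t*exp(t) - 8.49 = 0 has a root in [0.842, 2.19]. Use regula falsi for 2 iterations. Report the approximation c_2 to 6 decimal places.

f(0.842000) = -6.535714, f(2.190000) = 11.078117
step 1: c = 1.342183, f(c) = -3.352941 < 0 → new bracket [1.342183, 2.190000]
step 2: c = 1.539167, f(c) = -1.316399 < 0 → new bracket [1.539167, 2.190000]

1.539167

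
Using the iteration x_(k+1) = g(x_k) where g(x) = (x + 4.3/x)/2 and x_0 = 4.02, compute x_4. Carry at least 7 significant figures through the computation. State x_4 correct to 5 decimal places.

x_1 = g(4.020000) = 2.544826
x_2 = g(2.544826) = 2.117264
x_3 = g(2.117264) = 2.074093
x_4 = g(2.074093) = 2.073644

2.07364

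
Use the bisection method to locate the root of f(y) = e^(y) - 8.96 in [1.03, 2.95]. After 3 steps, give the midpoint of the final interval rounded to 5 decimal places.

2.11000

f(1.030000) = -6.158934, f(2.950000) = 10.145954 (opposite signs)
step 1: m = 1.990000, f(m) = -1.644466 < 0 → root in [1.990000, 2.950000]
step 2: m = 2.470000, f(m) = 2.862447 > 0 → root in [1.990000, 2.470000]
step 3: m = 2.230000, f(m) = 0.339866 > 0 → root in [1.990000, 2.230000]
Midpoint of [1.990000, 2.230000] = 2.110000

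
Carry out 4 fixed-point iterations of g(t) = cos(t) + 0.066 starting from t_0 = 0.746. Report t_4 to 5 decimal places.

0.77043

t_1 = g(0.746000) = 0.800410
t_2 = g(0.800410) = 0.762413
t_3 = g(0.762413) = 0.789172
t_4 = g(0.789172) = 0.770434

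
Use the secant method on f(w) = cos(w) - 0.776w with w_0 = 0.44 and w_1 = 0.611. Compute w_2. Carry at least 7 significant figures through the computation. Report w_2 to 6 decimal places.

f(w_0) = 0.563312, f(w_1) = 0.344939
w_2 = 0.611000 - (0.344939)·(0.611000 - 0.440000)/(0.344939 - (0.563312)) = 0.881109; f(w_2) = -0.047445

0.881109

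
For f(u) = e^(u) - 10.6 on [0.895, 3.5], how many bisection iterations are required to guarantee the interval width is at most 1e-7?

25

Initial width b − a = 3.5 − 0.895 = 2.605000.
After n steps the width is (b−a)/2^n; need (b−a)/2^n ≤ 1e-7.
So n ≥ log₂(2.605000/1e-7) = log₂(26050000.0000) ≈ 24.6348.
Hence n = 25.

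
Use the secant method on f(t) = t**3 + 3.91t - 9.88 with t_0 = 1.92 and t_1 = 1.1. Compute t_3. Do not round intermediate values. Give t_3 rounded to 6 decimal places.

1.573299

Secant update: t_(k+1) = t_k − f(t_k)·(t_k − t_(k-1))/(f(t_k) − f(t_(k-1))).
f(t_0) = 4.705088, f(t_1) = -4.248000
t_2 = 1.100000 - (-4.248000)·(1.100000 - 1.920000)/(-4.248000 - (4.705088)) = 1.489068; f(t_2) = -0.755999
t_3 = 1.489068 - (-0.755999)·(1.489068 - 1.100000)/(-0.755999 - (-4.248000)) = 1.573299; f(t_3) = 0.165939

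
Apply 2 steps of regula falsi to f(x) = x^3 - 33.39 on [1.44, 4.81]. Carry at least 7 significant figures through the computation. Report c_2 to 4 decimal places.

2.8775

f(1.440000) = -30.404016, f(4.810000) = 77.894641
step 1: c = 2.386102, f(c) = -19.804776 < 0 → new bracket [2.386102, 4.810000]
step 2: c = 2.877453, f(c) = -9.565444 < 0 → new bracket [2.877453, 4.810000]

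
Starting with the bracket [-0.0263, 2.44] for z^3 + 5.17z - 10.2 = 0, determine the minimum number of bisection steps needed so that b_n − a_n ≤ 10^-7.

Initial width b − a = 2.44 − -0.0263 = 2.466300.
After n steps the width is (b−a)/2^n; need (b−a)/2^n ≤ 10^-7.
So n ≥ log₂(2.466300/10^-7) = log₂(24663000.0000) ≈ 24.5558.
Hence n = 25.

25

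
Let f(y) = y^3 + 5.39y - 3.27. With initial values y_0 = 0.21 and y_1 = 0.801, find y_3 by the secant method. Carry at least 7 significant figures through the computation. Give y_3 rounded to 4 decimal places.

f(y_0) = -2.128839, f(y_1) = 1.561312
y_2 = 0.801000 - (1.561312)·(0.801000 - 0.210000)/(1.561312 - (-2.128839)) = 0.550946; f(y_2) = -0.133164
y_3 = 0.550946 - (-0.133164)·(0.550946 - 0.801000)/(-0.133164 - (1.561312)) = 0.570597; f(y_3) = -0.008705

0.5706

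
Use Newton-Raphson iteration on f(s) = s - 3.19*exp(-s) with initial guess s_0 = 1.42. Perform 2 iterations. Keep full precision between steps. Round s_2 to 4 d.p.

Newton update: s ← s − f(s)/f'(s).
f'(s) = 1 + 3.19*exp(-s)
s_0 = 1.420000: f = 0.648932, f' = 1.771068 → s_1 = 1.420000 - (0.648932)/(1.771068) = 1.053593
s_1 = 1.053593: f = -0.058706, f' = 2.112298 → s_2 = 1.053593 - (-0.058706)/(2.112298) = 1.081385

1.0814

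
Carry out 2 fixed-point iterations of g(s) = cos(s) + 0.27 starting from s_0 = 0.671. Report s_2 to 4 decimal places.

0.7648

s_1 = g(0.671000) = 1.053200
s_2 = g(1.053200) = 0.764793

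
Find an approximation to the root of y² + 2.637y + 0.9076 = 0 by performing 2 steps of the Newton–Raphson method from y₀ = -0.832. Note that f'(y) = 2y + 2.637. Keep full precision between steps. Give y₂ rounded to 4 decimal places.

Newton update: y ← y − f(y)/f'(y).
y_0 = -0.832000: f = -0.594160, f' = 0.973000 → y_1 = -0.832000 - (-0.594160)/(0.973000) = -0.221353
y_1 = -0.221353: f = 0.372890, f' = 2.194295 → y_2 = -0.221353 - (0.372890)/(2.194295) = -0.391289

-0.3913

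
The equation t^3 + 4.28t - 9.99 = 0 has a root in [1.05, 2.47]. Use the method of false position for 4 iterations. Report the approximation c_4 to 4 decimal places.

1.5122

f(1.050000) = -4.338375, f(2.470000) = 15.650823
step 1: c = 1.358191, f(c) = -1.671510 < 0 → new bracket [1.358191, 2.470000]
step 2: c = 1.465475, f(c) = -0.570493 < 0 → new bracket [1.465475, 2.470000]
step 3: c = 1.500803, f(c) = -0.186140 < 0 → new bracket [1.500803, 2.470000]
step 4: c = 1.512194, f(c) = -0.059824 < 0 → new bracket [1.512194, 2.470000]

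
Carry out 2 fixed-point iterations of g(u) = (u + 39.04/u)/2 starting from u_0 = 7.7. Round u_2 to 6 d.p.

u_1 = g(7.700000) = 6.385065
u_2 = g(6.385065) = 6.249667

6.249667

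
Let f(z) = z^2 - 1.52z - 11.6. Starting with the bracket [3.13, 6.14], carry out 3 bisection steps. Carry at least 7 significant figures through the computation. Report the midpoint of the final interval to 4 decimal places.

f(3.130000) = -6.560700, f(6.140000) = 16.766800 (opposite signs)
step 1: m = 4.635000, f(m) = 2.838025 > 0 → root in [3.130000, 4.635000]
step 2: m = 3.882500, f(m) = -2.427594 < 0 → root in [3.882500, 4.635000]
step 3: m = 4.258750, f(m) = 0.063652 > 0 → root in [3.882500, 4.258750]
Midpoint of [3.882500, 4.258750] = 4.070625

4.0706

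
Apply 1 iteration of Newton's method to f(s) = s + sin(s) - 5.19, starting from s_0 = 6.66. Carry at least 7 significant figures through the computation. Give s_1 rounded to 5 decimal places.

f'(s) = 1 + cos(s)
s_0 = 6.660000: f = 1.837961, f' = 1.929841 → s_1 = 6.660000 - (1.837961)/(1.929841) = 5.707611

5.70761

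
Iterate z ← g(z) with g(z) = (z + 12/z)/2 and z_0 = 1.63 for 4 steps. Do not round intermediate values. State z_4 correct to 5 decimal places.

z_1 = g(1.630000) = 4.495982
z_2 = g(4.495982) = 3.582516
z_3 = g(3.582516) = 3.466059
z_4 = g(3.466059) = 3.464102

3.46410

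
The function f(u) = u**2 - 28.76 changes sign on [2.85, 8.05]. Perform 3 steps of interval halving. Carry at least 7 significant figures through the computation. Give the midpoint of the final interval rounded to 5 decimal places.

f(2.850000) = -20.637500, f(8.050000) = 36.042500 (opposite signs)
step 1: m = 5.450000, f(m) = 0.942500 > 0 → root in [2.850000, 5.450000]
step 2: m = 4.150000, f(m) = -11.537500 < 0 → root in [4.150000, 5.450000]
step 3: m = 4.800000, f(m) = -5.720000 < 0 → root in [4.800000, 5.450000]
Midpoint of [4.800000, 5.450000] = 5.125000

5.12500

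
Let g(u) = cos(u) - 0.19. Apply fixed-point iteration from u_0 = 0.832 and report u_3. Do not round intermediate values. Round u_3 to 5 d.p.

0.57778

u_1 = g(0.832000) = 0.483399
u_2 = g(0.483399) = 0.695420
u_3 = g(0.695420) = 0.577784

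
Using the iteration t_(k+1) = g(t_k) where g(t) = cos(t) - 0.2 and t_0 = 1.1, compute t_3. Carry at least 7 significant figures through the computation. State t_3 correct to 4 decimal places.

0.5193

t_1 = g(1.100000) = 0.253596
t_2 = g(0.253596) = 0.768016
t_3 = g(0.768016) = 0.519290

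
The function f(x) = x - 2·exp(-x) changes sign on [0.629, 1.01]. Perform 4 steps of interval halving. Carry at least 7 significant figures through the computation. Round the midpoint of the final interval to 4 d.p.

f(0.629000) = -0.437249, f(1.010000) = 0.281562 (opposite signs)
step 1: m = 0.819500, f(m) = -0.061804 < 0 → root in [0.819500, 1.010000]
step 2: m = 0.914750, f(m) = 0.113516 > 0 → root in [0.819500, 0.914750]
step 3: m = 0.867125, f(m) = 0.026809 > 0 → root in [0.819500, 0.867125]
step 4: m = 0.843312, f(m) = -0.017253 < 0 → root in [0.843312, 0.867125]
Midpoint of [0.843312, 0.867125] = 0.855219

0.8552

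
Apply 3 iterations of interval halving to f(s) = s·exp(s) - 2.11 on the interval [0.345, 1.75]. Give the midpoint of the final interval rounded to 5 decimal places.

0.95969

f(0.345000) = -1.622863, f(1.750000) = 7.960555 (opposite signs)
step 1: m = 1.047500, f(m) = 0.875915 > 0 → root in [0.345000, 1.047500]
step 2: m = 0.696250, f(m) = -0.713173 < 0 → root in [0.696250, 1.047500]
step 3: m = 0.871875, f(m) = -0.025006 < 0 → root in [0.871875, 1.047500]
Midpoint of [0.871875, 1.047500] = 0.959687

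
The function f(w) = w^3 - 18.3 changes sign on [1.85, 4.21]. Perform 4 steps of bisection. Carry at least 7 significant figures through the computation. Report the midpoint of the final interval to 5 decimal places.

2.66125

f(1.850000) = -11.968375, f(4.210000) = 56.318461 (opposite signs)
step 1: m = 3.030000, f(m) = 9.518127 > 0 → root in [1.850000, 3.030000]
step 2: m = 2.440000, f(m) = -3.773216 < 0 → root in [2.440000, 3.030000]
step 3: m = 2.735000, f(m) = 2.158415 > 0 → root in [2.440000, 2.735000]
step 4: m = 2.587500, f(m) = -0.976283 < 0 → root in [2.587500, 2.735000]
Midpoint of [2.587500, 2.735000] = 2.661250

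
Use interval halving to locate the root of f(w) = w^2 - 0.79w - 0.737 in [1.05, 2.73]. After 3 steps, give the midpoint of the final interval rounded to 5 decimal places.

f(1.050000) = -0.464000, f(2.730000) = 4.559200 (opposite signs)
step 1: m = 1.890000, f(m) = 1.342000 > 0 → root in [1.050000, 1.890000]
step 2: m = 1.470000, f(m) = 0.262600 > 0 → root in [1.050000, 1.470000]
step 3: m = 1.260000, f(m) = -0.144800 < 0 → root in [1.260000, 1.470000]
Midpoint of [1.260000, 1.470000] = 1.365000

1.36500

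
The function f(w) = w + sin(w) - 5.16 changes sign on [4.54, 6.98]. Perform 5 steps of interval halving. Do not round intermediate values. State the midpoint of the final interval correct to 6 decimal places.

5.721875

f(4.540000) = -1.605178, f(6.980000) = 2.461778 (opposite signs)
step 1: m = 5.760000, f(m) = 0.100358 > 0 → root in [4.540000, 5.760000]
step 2: m = 5.150000, f(m) = -0.915767 < 0 → root in [5.150000, 5.760000]
step 3: m = 5.455000, f(m) = -0.441705 < 0 → root in [5.455000, 5.760000]
step 4: m = 5.607500, f(m) = -0.177932 < 0 → root in [5.607500, 5.760000]
step 5: m = 5.683750, f(m) = -0.040426 < 0 → root in [5.683750, 5.760000]
Midpoint of [5.683750, 5.760000] = 5.721875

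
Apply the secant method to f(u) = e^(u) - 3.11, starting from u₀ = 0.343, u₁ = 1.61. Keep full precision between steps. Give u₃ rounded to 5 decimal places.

f(u_0) = -1.700831, f(u_1) = 1.892811
u_2 = 1.610000 - (1.892811)·(1.610000 - 0.343000)/(1.892811 - (-1.700831)) = 0.942657; f(u_2) = -0.543207
u_3 = 0.942657 - (-0.543207)·(0.942657 - 1.610000)/(-0.543207 - (1.892811)) = 1.091468; f(u_3) = -0.131357

1.09147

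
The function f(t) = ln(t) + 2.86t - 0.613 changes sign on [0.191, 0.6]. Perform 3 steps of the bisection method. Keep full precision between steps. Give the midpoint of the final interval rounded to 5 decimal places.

0.47219

f(0.191000) = -1.722222, f(0.600000) = 0.592174 (opposite signs)
step 1: m = 0.395500, f(m) = -0.409474 < 0 → root in [0.395500, 0.600000]
step 2: m = 0.497750, f(m) = 0.112908 > 0 → root in [0.395500, 0.497750]
step 3: m = 0.446625, f(m) = -0.141688 < 0 → root in [0.446625, 0.497750]
Midpoint of [0.446625, 0.497750] = 0.472187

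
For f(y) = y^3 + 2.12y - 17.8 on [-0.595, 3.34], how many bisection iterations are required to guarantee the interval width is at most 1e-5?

19

Initial width b − a = 3.34 − -0.595 = 3.935000.
After n steps the width is (b−a)/2^n; need (b−a)/2^n ≤ 1e-5.
So n ≥ log₂(3.935000/1e-5) = log₂(393500.0000) ≈ 18.5860.
Hence n = 19.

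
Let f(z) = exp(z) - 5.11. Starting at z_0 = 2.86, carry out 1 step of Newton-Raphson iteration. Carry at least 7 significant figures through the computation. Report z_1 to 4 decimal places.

2.1526

Newton update: z ← z − f(z)/f'(z).
f'(z) = exp(z)
z_0 = 2.860000: f = 12.351527, f' = 17.461527 → z_1 = 2.860000 - (12.351527)/(17.461527) = 2.152643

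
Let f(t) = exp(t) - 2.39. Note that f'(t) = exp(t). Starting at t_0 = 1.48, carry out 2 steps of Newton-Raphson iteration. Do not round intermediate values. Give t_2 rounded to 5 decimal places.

Newton update: t ← t − f(t)/f'(t).
t_0 = 1.480000: f = 2.002946, f' = 4.392946 → t_1 = 1.480000 - (2.002946)/(4.392946) = 1.024054
t_1 = 1.024054: f = 0.394460, f' = 2.784460 → t_2 = 1.024054 - (0.394460)/(2.784460) = 0.882389

0.88239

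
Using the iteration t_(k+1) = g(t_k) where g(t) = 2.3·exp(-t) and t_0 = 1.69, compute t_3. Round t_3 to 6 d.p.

t_1 = g(1.690000) = 0.424395
t_2 = g(0.424395) = 1.504581
t_3 = g(1.504581) = 0.510854

0.510854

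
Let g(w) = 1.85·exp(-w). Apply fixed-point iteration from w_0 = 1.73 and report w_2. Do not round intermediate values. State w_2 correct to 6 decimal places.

w_1 = g(1.730000) = 0.327976
w_2 = g(0.327976) = 1.332703

1.332703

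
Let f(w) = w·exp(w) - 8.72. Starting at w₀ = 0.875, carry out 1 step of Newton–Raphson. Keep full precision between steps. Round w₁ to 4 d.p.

Newton update: w ← w − f(w)/f'(w).
f'(w) = (w + 1)·exp(w)
w_0 = 0.875000: f = -6.620984, f' = 4.497891 → w_1 = 0.875000 - (-6.620984)/(4.497891) = 2.347020

2.3470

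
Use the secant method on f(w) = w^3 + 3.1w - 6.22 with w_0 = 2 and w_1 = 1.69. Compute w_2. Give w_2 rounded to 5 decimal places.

Secant update: w_(k+1) = w_k − f(w_k)·(w_k − w_(k-1))/(f(w_k) − f(w_(k-1))).
f(w_0) = 7.980000, f(w_1) = 3.845809
w_2 = 1.690000 - (3.845809)·(1.690000 - 2.000000)/(3.845809 - (7.980000)) = 1.401624; f(w_2) = 0.878596

1.40162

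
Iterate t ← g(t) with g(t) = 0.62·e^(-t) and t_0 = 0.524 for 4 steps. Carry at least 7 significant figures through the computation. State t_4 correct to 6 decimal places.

0.414137

t_1 = g(0.524000) = 0.367131
t_2 = g(0.367131) = 0.429486
t_3 = g(0.429486) = 0.403523
t_4 = g(0.403523) = 0.414137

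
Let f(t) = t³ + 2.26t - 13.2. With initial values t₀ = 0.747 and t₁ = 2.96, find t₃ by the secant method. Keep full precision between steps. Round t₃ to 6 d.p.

1.882169

f(t_0) = -11.094947, f(t_1) = 19.423936
t_2 = 2.960000 - (19.423936)·(2.960000 - 0.747000)/(19.423936 - (-11.094947)) = 1.551522; f(t_2) = -5.958703
t_3 = 1.551522 - (-5.958703)·(1.551522 - 2.960000)/(-5.958703 - (19.423936)) = 1.882169; f(t_3) = -2.278595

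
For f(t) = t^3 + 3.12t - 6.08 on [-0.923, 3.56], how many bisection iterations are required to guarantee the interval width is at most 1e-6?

23

Initial width b − a = 3.56 − -0.923 = 4.483000.
After n steps the width is (b−a)/2^n; need (b−a)/2^n ≤ 1e-6.
So n ≥ log₂(4.483000/1e-6) = log₂(4483000.0000) ≈ 22.0960.
Hence n = 23.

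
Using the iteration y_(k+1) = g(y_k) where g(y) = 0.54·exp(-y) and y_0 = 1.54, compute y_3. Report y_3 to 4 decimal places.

0.3338

y_1 = g(1.540000) = 0.115766
y_2 = g(0.115766) = 0.480969
y_3 = g(0.480969) = 0.333819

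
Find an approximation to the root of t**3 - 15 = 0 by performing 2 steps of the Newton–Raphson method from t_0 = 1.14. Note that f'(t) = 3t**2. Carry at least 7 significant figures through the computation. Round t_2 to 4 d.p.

t_0 = 1.140000: f = -13.518456, f' = 3.898800 → t_1 = 1.140000 - (-13.518456)/(3.898800) = 4.607338
t_1 = 4.607338: f = 82.802537, f' = 63.682680 → t_2 = 4.607338 - (82.802537)/(63.682680) = 3.307101

3.3071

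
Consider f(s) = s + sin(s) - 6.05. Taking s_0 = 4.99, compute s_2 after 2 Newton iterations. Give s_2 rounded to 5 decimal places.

f'(s) = 1 + cos(s)
s_0 = 4.990000: f = -2.021713, f' = 1.274059 → s_1 = 4.990000 - (-2.021713)/(1.274059) = 6.576828
s_1 = 6.576828: f = 0.816270, f' = 1.957196 → s_2 = 6.576828 - (0.816270)/(1.957196) = 6.159768

6.15977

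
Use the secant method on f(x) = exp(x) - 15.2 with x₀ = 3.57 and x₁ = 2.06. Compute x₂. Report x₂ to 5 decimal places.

f(x_0) = 20.316593, f(x_1) = -7.354030
x_2 = 2.060000 - (-7.354030)·(2.060000 - 3.570000)/(-7.354030 - (20.316593)) = 2.461313; f(x_2) = -3.479808

2.46131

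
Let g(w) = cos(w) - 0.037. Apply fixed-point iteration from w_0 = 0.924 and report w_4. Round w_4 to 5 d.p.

w_1 = g(0.924000) = 0.565633
w_2 = g(0.565633) = 0.807250
w_3 = g(0.807250) = 0.654488
w_4 = g(0.654488) = 0.756360

0.75636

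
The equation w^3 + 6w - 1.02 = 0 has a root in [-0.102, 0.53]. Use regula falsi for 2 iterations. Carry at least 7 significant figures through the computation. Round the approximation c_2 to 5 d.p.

f(-0.102000) = -1.633061, f(0.530000) = 2.308877
step 1: c = 0.159824, f(c) = -0.056972 < 0 → new bracket [0.159824, 0.530000]
step 2: c = 0.168738, f(c) = -0.002765 < 0 → new bracket [0.168738, 0.530000]

0.16874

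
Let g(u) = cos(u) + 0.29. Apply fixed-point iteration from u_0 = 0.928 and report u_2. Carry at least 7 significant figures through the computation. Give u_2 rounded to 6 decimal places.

u_1 = g(0.928000) = 0.889436
u_2 = g(0.889436) = 0.919850

0.919850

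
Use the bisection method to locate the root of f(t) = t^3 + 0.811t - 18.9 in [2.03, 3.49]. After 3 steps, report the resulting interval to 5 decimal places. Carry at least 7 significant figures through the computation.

[2.39500, 2.57750]

f(2.030000) = -8.888243, f(3.490000) = 26.438939 (opposite signs)
step 1: m = 2.760000, f(m) = 4.362936 > 0 → root in [2.030000, 2.760000]
step 2: m = 2.395000, f(m) = -3.219875 < 0 → root in [2.395000, 2.760000]
step 3: m = 2.577500, f(m) = 0.313990 > 0 → root in [2.395000, 2.577500]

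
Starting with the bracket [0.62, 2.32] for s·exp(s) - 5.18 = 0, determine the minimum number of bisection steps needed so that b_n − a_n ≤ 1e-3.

11

Initial width b − a = 2.32 − 0.62 = 1.700000.
After n steps the width is (b−a)/2^n; need (b−a)/2^n ≤ 1e-3.
So n ≥ log₂(1.700000/1e-3) = log₂(1700.0000) ≈ 10.7313.
Hence n = 11.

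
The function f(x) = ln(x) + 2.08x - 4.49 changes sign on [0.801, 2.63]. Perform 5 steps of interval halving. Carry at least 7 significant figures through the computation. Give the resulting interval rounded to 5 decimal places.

f(0.801000) = -3.045814, f(2.630000) = 1.947384 (opposite signs)
step 1: m = 1.715500, f(m) = -0.382055 < 0 → root in [1.715500, 2.630000]
step 2: m = 2.172750, f(m) = 0.805314 > 0 → root in [1.715500, 2.172750]
step 3: m = 1.944125, f(m) = 0.218592 > 0 → root in [1.715500, 1.944125]
step 4: m = 1.829813, f(m) = -0.079776 < 0 → root in [1.829813, 1.944125]
step 5: m = 1.886969, f(m) = 0.069867 > 0 → root in [1.829813, 1.886969]

[1.82981, 1.88697]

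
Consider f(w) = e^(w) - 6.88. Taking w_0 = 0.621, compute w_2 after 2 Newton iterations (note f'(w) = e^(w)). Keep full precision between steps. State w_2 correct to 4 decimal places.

Newton update: w ← w − f(w)/f'(w).
w_0 = 0.621000: f = -5.019212, f' = 1.860788 → w_1 = 0.621000 - (-5.019212)/(1.860788) = 3.318359
w_1 = 3.318359: f = 20.734984, f' = 27.614984 → w_2 = 3.318359 - (20.734984)/(27.614984) = 2.567499

2.5675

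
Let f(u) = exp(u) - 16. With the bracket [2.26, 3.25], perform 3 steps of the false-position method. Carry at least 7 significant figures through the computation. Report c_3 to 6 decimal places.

2.766641

f(2.260000) = -6.416911, f(3.250000) = 9.790340
step 1: c = 2.651969, f(c) = -1.818063 < 0 → new bracket [2.651969, 3.250000]
step 2: c = 2.745630, f(c) = -0.425571 < 0 → new bracket [2.745630, 3.250000]
step 3: c = 2.766641, f(c) = -0.094877 < 0 → new bracket [2.766641, 3.250000]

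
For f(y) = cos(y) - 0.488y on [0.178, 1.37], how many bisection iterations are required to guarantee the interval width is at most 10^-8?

27

Initial width b − a = 1.37 − 0.178 = 1.192000.
After n steps the width is (b−a)/2^n; need (b−a)/2^n ≤ 10^-8.
So n ≥ log₂(1.192000/10^-8) = log₂(119200000.0000) ≈ 26.8288.
Hence n = 27.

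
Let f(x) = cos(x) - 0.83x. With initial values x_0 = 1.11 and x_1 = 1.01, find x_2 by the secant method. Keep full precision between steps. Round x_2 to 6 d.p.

0.829953

f(x_0) = -0.476638, f(x_1) = -0.306439
x_2 = 1.010000 - (-0.306439)·(1.010000 - 1.110000)/(-0.306439 - (-0.476638)) = 0.829953; f(x_2) = -0.013950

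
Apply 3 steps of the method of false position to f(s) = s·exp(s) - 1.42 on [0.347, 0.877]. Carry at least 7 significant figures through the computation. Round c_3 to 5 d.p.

0.70213

f(0.347000) = -0.929059, f(0.877000) = 0.688025
step 1: c = 0.651499, f(c) = -0.170154 < 0 → new bracket [0.651499, 0.877000]
step 2: c = 0.696210, f(c) = -0.023309 < 0 → new bracket [0.696210, 0.877000]
step 3: c = 0.702134, f(c) = -0.003055 < 0 → new bracket [0.702134, 0.877000]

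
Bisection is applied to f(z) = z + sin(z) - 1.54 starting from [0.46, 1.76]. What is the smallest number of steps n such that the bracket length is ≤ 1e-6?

Initial width b − a = 1.76 − 0.46 = 1.300000.
After n steps the width is (b−a)/2^n; need (b−a)/2^n ≤ 1e-6.
So n ≥ log₂(1.300000/1e-6) = log₂(1300000.0000) ≈ 20.3101.
Hence n = 21.

21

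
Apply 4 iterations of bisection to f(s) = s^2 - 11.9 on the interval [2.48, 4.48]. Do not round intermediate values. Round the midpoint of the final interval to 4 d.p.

f(2.480000) = -5.749600, f(4.480000) = 8.170400 (opposite signs)
step 1: m = 3.480000, f(m) = 0.210400 > 0 → root in [2.480000, 3.480000]
step 2: m = 2.980000, f(m) = -3.019600 < 0 → root in [2.980000, 3.480000]
step 3: m = 3.230000, f(m) = -1.467100 < 0 → root in [3.230000, 3.480000]
step 4: m = 3.355000, f(m) = -0.643975 < 0 → root in [3.355000, 3.480000]
Midpoint of [3.355000, 3.480000] = 3.417500

3.4175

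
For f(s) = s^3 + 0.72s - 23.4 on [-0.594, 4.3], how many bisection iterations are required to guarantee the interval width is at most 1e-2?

Initial width b − a = 4.3 − -0.594 = 4.894000.
After n steps the width is (b−a)/2^n; need (b−a)/2^n ≤ 1e-2.
So n ≥ log₂(4.894000/1e-2) = log₂(489.4000) ≈ 8.9349.
Hence n = 9.

9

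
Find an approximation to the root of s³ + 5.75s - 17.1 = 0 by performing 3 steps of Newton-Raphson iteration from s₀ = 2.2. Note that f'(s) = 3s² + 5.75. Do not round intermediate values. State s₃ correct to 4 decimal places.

1.8581

s_0 = 2.200000: f = 6.198000, f' = 20.270000 → s_1 = 2.200000 - (6.198000)/(20.270000) = 1.894228
s_1 = 1.894228: f = 0.588489, f' = 16.514298 → s_2 = 1.894228 - (0.588489)/(16.514298) = 1.858593
s_2 = 1.858593: f = 0.007171, f' = 16.113102 → s_3 = 1.858593 - (0.007171)/(16.113102) = 1.858148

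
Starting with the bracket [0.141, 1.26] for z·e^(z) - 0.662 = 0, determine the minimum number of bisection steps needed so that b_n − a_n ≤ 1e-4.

14

Initial width b − a = 1.26 − 0.141 = 1.119000.
After n steps the width is (b−a)/2^n; need (b−a)/2^n ≤ 1e-4.
So n ≥ log₂(1.119000/1e-4) = log₂(11190.0000) ≈ 13.4499.
Hence n = 14.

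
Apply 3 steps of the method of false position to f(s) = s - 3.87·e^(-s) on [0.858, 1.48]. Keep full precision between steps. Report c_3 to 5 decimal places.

1.18440

False-position update: c = (a·f(b) − b·f(a))/(f(b) − f(a)); replace the endpoint whose sign matches f(c).
f(0.858000) = -0.782916, f(1.480000) = 0.599042
step 1: c = 1.210379, f(c) = 0.056794 > 0 → new bracket [0.858000, 1.210379]
step 2: c = 1.186546, f(c) = 0.005137 > 0 → new bracket [0.858000, 1.186546]
step 3: c = 1.184405, f(c) = 0.000462 > 0 → new bracket [0.858000, 1.184405]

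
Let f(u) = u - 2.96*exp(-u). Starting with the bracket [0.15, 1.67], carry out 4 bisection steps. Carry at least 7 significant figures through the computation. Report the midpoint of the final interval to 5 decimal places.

1.05250

f(0.150000) = -2.397696, f(1.670000) = 1.112789 (opposite signs)
step 1: m = 0.910000, f(m) = -0.281472 < 0 → root in [0.910000, 1.670000]
step 2: m = 1.290000, f(m) = 0.475198 > 0 → root in [0.910000, 1.290000]
step 3: m = 1.100000, f(m) = 0.114702 > 0 → root in [0.910000, 1.100000]
step 4: m = 1.005000, f(m) = -0.078492 < 0 → root in [1.005000, 1.100000]
Midpoint of [1.005000, 1.100000] = 1.052500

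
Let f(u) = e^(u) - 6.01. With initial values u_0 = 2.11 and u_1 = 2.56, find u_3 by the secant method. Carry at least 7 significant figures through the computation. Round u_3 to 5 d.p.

1.82704

f(u_0) = 2.238241, f(u_1) = 6.925817
u_2 = 2.560000 - (6.925817)·(2.560000 - 2.110000)/(6.925817 - (2.238241)) = 1.895132; f(u_2) = 0.643429
u_3 = 1.895132 - (0.643429)·(1.895132 - 2.560000)/(0.643429 - (6.925817)) = 1.827038; f(u_3) = 0.205449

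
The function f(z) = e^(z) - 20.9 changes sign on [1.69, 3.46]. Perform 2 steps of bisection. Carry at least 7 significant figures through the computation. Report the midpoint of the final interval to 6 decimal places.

3.238750

f(1.690000) = -15.480519, f(3.460000) = 10.916977 (opposite signs)
step 1: m = 2.575000, f(m) = -7.768683 < 0 → root in [2.575000, 3.460000]
step 2: m = 3.017500, f(m) = -0.459873 < 0 → root in [3.017500, 3.460000]
Midpoint of [3.017500, 3.460000] = 3.238750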